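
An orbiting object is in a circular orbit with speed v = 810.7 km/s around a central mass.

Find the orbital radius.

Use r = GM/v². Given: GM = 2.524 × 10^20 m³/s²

Convert to SI: v = 810.7 km/s = 810700 m/s.
For a circular orbit, v² = GM / r, so r = GM / v².
r = 2.524e+20 / (810700)² m ≈ 3.84e+08 m = 384 Mm.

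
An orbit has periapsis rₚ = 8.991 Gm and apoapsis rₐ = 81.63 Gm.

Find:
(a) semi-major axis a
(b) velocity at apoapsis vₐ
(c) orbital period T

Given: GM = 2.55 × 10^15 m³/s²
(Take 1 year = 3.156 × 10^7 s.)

Convert to SI: rₚ = 8.991 Gm = 8.991e+09 m; rₐ = 81.63 Gm = 8.163e+10 m.
(a) a = (rₚ + rₐ)/2 = (8.991e+09 + 8.163e+10)/2 ≈ 4.531e+10 m
(b) With a = (rₚ + rₐ)/2 = 4.53105e+10 m, vₐ = √(GM (2/rₐ − 1/a)) = √(2.55e+15 · (2/8.163e+10 − 1/4.53105e+10)) m/s ≈ 78.73 m/s
(c) With a = (rₚ + rₐ)/2 = 4.53105e+10 m, T = 2π √(a³/GM) = 2π √((4.53105e+10)³/2.55e+15) s ≈ 1.2e+09 s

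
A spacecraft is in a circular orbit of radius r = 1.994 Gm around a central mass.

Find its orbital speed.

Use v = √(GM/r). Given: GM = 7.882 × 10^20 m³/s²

Convert to SI: r = 1.994 Gm = 1.994e+09 m.
For a circular orbit, gravity supplies the centripetal force, so v = √(GM / r).
v = √(7.882e+20 / 1.994e+09) m/s ≈ 6.287e+05 m/s = 628.7 km/s.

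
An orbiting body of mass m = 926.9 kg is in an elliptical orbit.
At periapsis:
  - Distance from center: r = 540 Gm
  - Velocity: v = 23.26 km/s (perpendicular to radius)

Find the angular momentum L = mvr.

Convert to SI: r = 540 Gm = 5.4e+11 m; v = 23.26 km/s = 23260 m/s.
Since v is perpendicular to r, L = m · v · r.
L = 926.9 · 23260 · 5.4e+11 kg·m²/s ≈ 1.164e+19 kg·m²/s.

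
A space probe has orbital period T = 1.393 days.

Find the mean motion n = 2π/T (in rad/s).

Convert to SI: T = 1.393 days = 120355 s.
n = 2π / T.
n = 2π / 120355 s ≈ 5.221e-05 rad/s.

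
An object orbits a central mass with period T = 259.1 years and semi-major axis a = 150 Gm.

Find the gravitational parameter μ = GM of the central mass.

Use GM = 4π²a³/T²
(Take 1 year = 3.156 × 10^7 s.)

Convert to SI: T = 259.1 years = 8.1772e+09 s; a = 150 Gm = 1.5e+11 m.
GM = 4π² · a³ / T².
GM = 4π² · (1.5e+11)³ / (8.1772e+09)² m³/s² ≈ 1.993e+15 m³/s² = 1.993 × 10^15 m³/s².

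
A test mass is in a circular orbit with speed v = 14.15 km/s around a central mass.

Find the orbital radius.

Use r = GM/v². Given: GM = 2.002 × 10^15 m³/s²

Convert to SI: v = 14.15 km/s = 14150 m/s.
For a circular orbit, v² = GM / r, so r = GM / v².
r = 2.002e+15 / (14150)² m ≈ 9.999e+06 m = 9.999 Mm.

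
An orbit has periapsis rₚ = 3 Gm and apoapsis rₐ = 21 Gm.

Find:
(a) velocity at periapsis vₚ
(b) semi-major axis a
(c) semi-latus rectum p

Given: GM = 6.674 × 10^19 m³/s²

Convert to SI: rₚ = 3 Gm = 3e+09 m; rₐ = 21 Gm = 2.1e+10 m.
(a) With a = (rₚ + rₐ)/2 = 1.2e+10 m, vₚ = √(GM (2/rₚ − 1/a)) = √(6.674e+19 · (2/3e+09 − 1/1.2e+10)) m/s ≈ 1.973e+05 m/s
(b) a = (rₚ + rₐ)/2 = (3e+09 + 2.1e+10)/2 ≈ 1.2e+10 m
(c) From a = (rₚ + rₐ)/2 = 1.2e+10 m and e = (rₐ − rₚ)/(rₐ + rₚ) = 0.75, p = a(1 − e²) = 1.2e+10 · (1 − (0.75)²) ≈ 5.25e+09 m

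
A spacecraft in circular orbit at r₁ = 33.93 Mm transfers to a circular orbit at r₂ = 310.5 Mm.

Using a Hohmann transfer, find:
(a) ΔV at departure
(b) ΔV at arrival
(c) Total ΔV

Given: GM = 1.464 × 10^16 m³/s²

Convert to SI: r₁ = 33.93 Mm = 3.393e+07 m; r₂ = 310.5 Mm = 3.105e+08 m.
Transfer semi-major axis: a_t = (r₁ + r₂)/2 = (3.393e+07 + 3.105e+08)/2 = 1.72215e+08 m.
Circular speeds: v₁ = √(GM/r₁) = 20772 m/s, v₂ = √(GM/r₂) = 6866.57 m/s.
Transfer speeds (vis-viva v² = GM(2/r − 1/a_t)): v₁ᵗ = 27891.6 m/s, v₂ᵗ = 3047.87 m/s.
(a) ΔV₁ = |v₁ᵗ − v₁| ≈ 7120 m/s = 7.12 km/s.
(b) ΔV₂ = |v₂ − v₂ᵗ| ≈ 3819 m/s = 3.819 km/s.
(c) ΔV_total = ΔV₁ + ΔV₂ ≈ 1.094e+04 m/s = 10.94 km/s.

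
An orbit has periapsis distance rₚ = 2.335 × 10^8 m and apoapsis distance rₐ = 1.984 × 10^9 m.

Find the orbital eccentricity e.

e = (rₐ − rₚ) / (rₐ + rₚ).
e = (1.984e+09 − 2.335e+08) / (1.984e+09 + 2.335e+08) = 1.7505e+09 / 2.2175e+09 ≈ 0.7894.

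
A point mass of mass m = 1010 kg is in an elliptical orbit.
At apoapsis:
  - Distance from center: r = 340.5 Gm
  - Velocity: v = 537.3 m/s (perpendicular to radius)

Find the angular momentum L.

Convert to SI: r = 340.5 Gm = 3.405e+11 m.
Since v is perpendicular to r, L = m · v · r.
L = 1010 · 537.3 · 3.405e+11 kg·m²/s ≈ 1.848e+17 kg·m²/s.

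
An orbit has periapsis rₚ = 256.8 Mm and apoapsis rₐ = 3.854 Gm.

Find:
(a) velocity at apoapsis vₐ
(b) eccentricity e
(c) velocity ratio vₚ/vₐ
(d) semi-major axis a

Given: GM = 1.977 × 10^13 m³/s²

Convert to SI: rₚ = 256.8 Mm = 2.568e+08 m; rₐ = 3.854 Gm = 3.854e+09 m.
(a) With a = (rₚ + rₐ)/2 = 2.0554e+09 m, vₐ = √(GM (2/rₐ − 1/a)) = √(1.977e+13 · (2/3.854e+09 − 1/2.0554e+09)) m/s ≈ 25.32 m/s
(b) e = (rₐ − rₚ)/(rₐ + rₚ) = (3.854e+09 − 2.568e+08)/(3.854e+09 + 2.568e+08) ≈ 0.8751
(c) Conservation of angular momentum (rₚvₚ = rₐvₐ) gives vₚ/vₐ = rₐ/rₚ = 3.854e+09/2.568e+08 ≈ 15.01
(d) a = (rₚ + rₐ)/2 = (2.568e+08 + 3.854e+09)/2 ≈ 2.055e+09 m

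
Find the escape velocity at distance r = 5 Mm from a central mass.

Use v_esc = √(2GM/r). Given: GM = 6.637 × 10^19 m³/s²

Convert to SI: r = 5 Mm = 5e+06 m.
Escape velocity comes from setting total energy to zero: ½v² − GM/r = 0 ⇒ v_esc = √(2GM / r).
v_esc = √(2 · 6.637e+19 / 5e+06) m/s ≈ 5.152e+06 m/s = 5152 km/s.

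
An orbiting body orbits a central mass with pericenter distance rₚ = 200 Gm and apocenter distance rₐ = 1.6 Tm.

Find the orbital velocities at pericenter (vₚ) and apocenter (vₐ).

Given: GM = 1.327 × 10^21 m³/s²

Convert to SI: rₚ = 200 Gm = 2e+11 m; rₐ = 1.6 Tm = 1.6e+12 m.
Use the vis-viva equation v² = GM(2/r − 1/a) with a = (rₚ + rₐ)/2 = (2e+11 + 1.6e+12)/2 = 9e+11 m.
vₚ = √(GM · (2/rₚ − 1/a)) = √(1.327e+21 · (2/2e+11 − 1/9e+11)) m/s ≈ 1.086e+05 m/s = 108.6 km/s.
vₐ = √(GM · (2/rₐ − 1/a)) = √(1.327e+21 · (2/1.6e+12 − 1/9e+11)) m/s ≈ 1.358e+04 m/s = 13.58 km/s.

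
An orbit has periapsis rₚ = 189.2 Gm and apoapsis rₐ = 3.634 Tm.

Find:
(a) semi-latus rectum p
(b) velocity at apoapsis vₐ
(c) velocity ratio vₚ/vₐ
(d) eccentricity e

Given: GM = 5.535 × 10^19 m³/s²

Convert to SI: rₚ = 189.2 Gm = 1.892e+11 m; rₐ = 3.634 Tm = 3.634e+12 m.
(a) From a = (rₚ + rₐ)/2 = 1.9116e+12 m and e = (rₐ − rₚ)/(rₐ + rₚ) = 0.901025, p = a(1 − e²) = 1.9116e+12 · (1 − (0.901025)²) ≈ 3.597e+11 m
(b) With a = (rₚ + rₐ)/2 = 1.9116e+12 m, vₐ = √(GM (2/rₐ − 1/a)) = √(5.535e+19 · (2/3.634e+12 − 1/1.9116e+12)) m/s ≈ 1228 m/s
(c) Conservation of angular momentum (rₚvₚ = rₐvₐ) gives vₚ/vₐ = rₐ/rₚ = 3.634e+12/1.892e+11 ≈ 19.21
(d) e = (rₐ − rₚ)/(rₐ + rₚ) = (3.634e+12 − 1.892e+11)/(3.634e+12 + 1.892e+11) ≈ 0.901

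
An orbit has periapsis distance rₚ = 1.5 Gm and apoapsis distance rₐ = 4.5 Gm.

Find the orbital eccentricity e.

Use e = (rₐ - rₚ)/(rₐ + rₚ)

Convert to SI: rₚ = 1.5 Gm = 1.5e+09 m; rₐ = 4.5 Gm = 4.5e+09 m.
e = (rₐ − rₚ) / (rₐ + rₚ).
e = (4.5e+09 − 1.5e+09) / (4.5e+09 + 1.5e+09) = 3e+09 / 6e+09 ≈ 0.5.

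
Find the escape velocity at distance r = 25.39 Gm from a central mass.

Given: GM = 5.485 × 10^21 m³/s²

Convert to SI: r = 25.39 Gm = 2.539e+10 m.
Escape velocity comes from setting total energy to zero: ½v² − GM/r = 0 ⇒ v_esc = √(2GM / r).
v_esc = √(2 · 5.485e+21 / 2.539e+10) m/s ≈ 6.573e+05 m/s = 657.3 km/s.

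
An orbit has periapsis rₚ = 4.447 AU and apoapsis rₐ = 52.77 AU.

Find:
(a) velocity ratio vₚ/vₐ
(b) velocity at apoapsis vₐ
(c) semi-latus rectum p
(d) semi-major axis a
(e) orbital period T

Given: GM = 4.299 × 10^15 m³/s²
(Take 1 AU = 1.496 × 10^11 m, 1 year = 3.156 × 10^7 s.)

Convert to SI: rₚ = 4.447 AU = 6.65271e+11 m; rₐ = 52.77 AU = 7.89439e+12 m.
(a) Conservation of angular momentum (rₚvₚ = rₐvₐ) gives vₚ/vₐ = rₐ/rₚ = 7.89439e+12/6.65271e+11 ≈ 11.87
(b) With a = (rₚ + rₐ)/2 = 4.27983e+12 m, vₐ = √(GM (2/rₐ − 1/a)) = √(4.299e+15 · (2/7.89439e+12 − 1/4.27983e+12)) m/s ≈ 9.2 m/s
(c) From a = (rₚ + rₐ)/2 = 4.27983e+12 m and e = (rₐ − rₚ)/(rₐ + rₚ) = 0.844557, p = a(1 − e²) = 4.27983e+12 · (1 − (0.844557)²) ≈ 1.227e+12 m
(d) a = (rₚ + rₐ)/2 = (6.65271e+11 + 7.89439e+12)/2 ≈ 4.28e+12 m
(e) With a = (rₚ + rₐ)/2 = 4.27983e+12 m, T = 2π √(a³/GM) = 2π √((4.27983e+12)³/4.299e+15) s ≈ 8.485e+11 s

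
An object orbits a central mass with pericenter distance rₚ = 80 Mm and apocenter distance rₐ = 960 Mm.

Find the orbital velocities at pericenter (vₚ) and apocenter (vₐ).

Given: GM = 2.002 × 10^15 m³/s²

Convert to SI: rₚ = 80 Mm = 8e+07 m; rₐ = 960 Mm = 9.6e+08 m.
Use the vis-viva equation v² = GM(2/r − 1/a) with a = (rₚ + rₐ)/2 = (8e+07 + 9.6e+08)/2 = 5.2e+08 m.
vₚ = √(GM · (2/rₚ − 1/a)) = √(2.002e+15 · (2/8e+07 − 1/5.2e+08)) m/s ≈ 6797 m/s = 6.797 km/s.
vₐ = √(GM · (2/rₐ − 1/a)) = √(2.002e+15 · (2/9.6e+08 − 1/5.2e+08)) m/s ≈ 566.4 m/s = 566.4 m/s.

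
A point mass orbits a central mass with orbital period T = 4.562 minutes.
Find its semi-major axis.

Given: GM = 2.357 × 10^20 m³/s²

Convert to SI: T = 4.562 minutes = 273.72 s.
Invert Kepler's third law: a = (GM · T² / (4π²))^(1/3).
Substituting T = 273.72 s and GM = 2.357e+20 m³/s²:
a = (2.357e+20 · (273.72)² / (4π²))^(1/3) m
a ≈ 7.648e+07 m = 76.48 Mm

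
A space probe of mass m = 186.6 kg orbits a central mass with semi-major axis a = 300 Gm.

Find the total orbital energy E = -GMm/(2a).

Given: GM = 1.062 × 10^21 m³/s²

Convert to SI: a = 300 Gm = 3e+11 m.
E = −GMm / (2a).
E = −1.062e+21 · 186.6 / (2 · 3e+11) J ≈ -3.303e+11 J = -330.3 GJ.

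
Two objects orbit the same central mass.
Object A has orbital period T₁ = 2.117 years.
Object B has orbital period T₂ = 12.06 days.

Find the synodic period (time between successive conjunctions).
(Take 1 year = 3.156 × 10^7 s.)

Convert to SI: T₁ = 2.117 years = 6.68125e+07 s; T₂ = 12.06 days = 1.04198e+06 s.
T_syn = |T₁ · T₂ / (T₁ − T₂)|.
T_syn = |6.68125e+07 · 1.04198e+06 / (6.68125e+07 − 1.04198e+06)| s ≈ 1.058e+06 s = 12.25 days.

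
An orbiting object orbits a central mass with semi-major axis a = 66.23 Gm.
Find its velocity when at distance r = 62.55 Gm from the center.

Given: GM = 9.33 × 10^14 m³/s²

Convert to SI: a = 66.23 Gm = 6.623e+10 m; r = 62.55 Gm = 6.255e+10 m.
Vis-viva: v = √(GM · (2/r − 1/a)).
2/r − 1/a = 2/6.255e+10 − 1/6.623e+10 = 1.68755e-11 m⁻¹.
v = √(9.33e+14 · 1.68755e-11) m/s ≈ 125.5 m/s = 125.5 m/s.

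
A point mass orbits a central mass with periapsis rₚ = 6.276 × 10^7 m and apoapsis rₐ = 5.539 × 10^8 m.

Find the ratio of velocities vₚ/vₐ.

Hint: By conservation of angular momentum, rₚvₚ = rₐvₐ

Conservation of angular momentum gives rₚvₚ = rₐvₐ, so vₚ/vₐ = rₐ/rₚ.
vₚ/vₐ = 5.539e+08 / 6.276e+07 ≈ 8.826.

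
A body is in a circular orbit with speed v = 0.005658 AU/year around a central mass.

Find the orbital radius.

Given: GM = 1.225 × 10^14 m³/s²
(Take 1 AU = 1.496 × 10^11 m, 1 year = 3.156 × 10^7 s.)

Convert to SI: v = 0.005658 AU/year = 26.8199 m/s.
For a circular orbit, v² = GM / r, so r = GM / v².
r = 1.225e+14 / (26.8199)² m ≈ 1.703e+11 m = 1.138 AU.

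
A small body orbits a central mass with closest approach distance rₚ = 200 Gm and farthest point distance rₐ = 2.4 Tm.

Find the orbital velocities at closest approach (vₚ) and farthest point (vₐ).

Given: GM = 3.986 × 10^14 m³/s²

Convert to SI: rₚ = 200 Gm = 2e+11 m; rₐ = 2.4 Tm = 2.4e+12 m.
Use the vis-viva equation v² = GM(2/r − 1/a) with a = (rₚ + rₐ)/2 = (2e+11 + 2.4e+12)/2 = 1.3e+12 m.
vₚ = √(GM · (2/rₚ − 1/a)) = √(3.986e+14 · (2/2e+11 − 1/1.3e+12)) m/s ≈ 60.66 m/s = 60.66 m/s.
vₐ = √(GM · (2/rₐ − 1/a)) = √(3.986e+14 · (2/2.4e+12 − 1/1.3e+12)) m/s ≈ 5.055 m/s = 5.055 m/s.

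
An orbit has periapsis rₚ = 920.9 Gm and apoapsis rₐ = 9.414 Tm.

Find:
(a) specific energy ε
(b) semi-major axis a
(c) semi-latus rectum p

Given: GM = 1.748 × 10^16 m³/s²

Convert to SI: rₚ = 920.9 Gm = 9.209e+11 m; rₐ = 9.414 Tm = 9.414e+12 m.
(a) With a = (rₚ + rₐ)/2 = 5.16745e+12 m, ε = −GM/(2a) = −1.748e+16/(2 · 5.16745e+12) J/kg ≈ -1691 J/kg
(b) a = (rₚ + rₐ)/2 = (9.209e+11 + 9.414e+12)/2 ≈ 5.167e+12 m
(c) From a = (rₚ + rₐ)/2 = 5.16745e+12 m and e = (rₐ − rₚ)/(rₐ + rₚ) = 0.821788, p = a(1 − e²) = 5.16745e+12 · (1 − (0.821788)²) ≈ 1.678e+12 m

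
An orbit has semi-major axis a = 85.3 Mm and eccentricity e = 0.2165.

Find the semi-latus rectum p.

Convert to SI: a = 85.3 Mm = 8.53e+07 m.
p = a (1 − e²).
p = 8.53e+07 · (1 − (0.2165)²) = 8.53e+07 · 0.953128 ≈ 8.13e+07 m = 81.3 Mm.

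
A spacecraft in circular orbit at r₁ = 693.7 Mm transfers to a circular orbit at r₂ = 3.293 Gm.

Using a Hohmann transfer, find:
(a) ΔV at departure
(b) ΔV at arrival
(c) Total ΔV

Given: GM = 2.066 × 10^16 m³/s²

Convert to SI: r₁ = 693.7 Mm = 6.937e+08 m; r₂ = 3.293 Gm = 3.293e+09 m.
Transfer semi-major axis: a_t = (r₁ + r₂)/2 = (6.937e+08 + 3.293e+09)/2 = 1.99335e+09 m.
Circular speeds: v₁ = √(GM/r₁) = 5457.32 m/s, v₂ = √(GM/r₂) = 2504.78 m/s.
Transfer speeds (vis-viva v² = GM(2/r − 1/a_t)): v₁ᵗ = 7014.28 m/s, v₂ᵗ = 1477.62 m/s.
(a) ΔV₁ = |v₁ᵗ − v₁| ≈ 1557 m/s = 1.557 km/s.
(b) ΔV₂ = |v₂ − v₂ᵗ| ≈ 1027 m/s = 1.027 km/s.
(c) ΔV_total = ΔV₁ + ΔV₂ ≈ 2584 m/s = 2.584 km/s.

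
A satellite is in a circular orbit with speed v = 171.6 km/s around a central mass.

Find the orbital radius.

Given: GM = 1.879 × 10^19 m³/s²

Convert to SI: v = 171.6 km/s = 171600 m/s.
For a circular orbit, v² = GM / r, so r = GM / v².
r = 1.879e+19 / (171600)² m ≈ 6.381e+08 m = 638.1 Mm.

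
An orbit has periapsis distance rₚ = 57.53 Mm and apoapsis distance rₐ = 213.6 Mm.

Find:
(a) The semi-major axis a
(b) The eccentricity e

Convert to SI: rₚ = 57.53 Mm = 5.753e+07 m; rₐ = 213.6 Mm = 2.136e+08 m.
(a) a = (rₚ + rₐ) / 2 = (5.753e+07 + 2.136e+08) / 2 ≈ 1.356e+08 m = 135.6 Mm.
(b) e = (rₐ − rₚ) / (rₐ + rₚ) = (2.136e+08 − 5.753e+07) / (2.136e+08 + 5.753e+07) ≈ 0.5756.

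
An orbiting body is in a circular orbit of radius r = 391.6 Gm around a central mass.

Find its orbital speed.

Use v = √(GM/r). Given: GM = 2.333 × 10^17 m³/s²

Convert to SI: r = 391.6 Gm = 3.916e+11 m.
For a circular orbit, gravity supplies the centripetal force, so v = √(GM / r).
v = √(2.333e+17 / 3.916e+11) m/s ≈ 771.9 m/s = 771.9 m/s.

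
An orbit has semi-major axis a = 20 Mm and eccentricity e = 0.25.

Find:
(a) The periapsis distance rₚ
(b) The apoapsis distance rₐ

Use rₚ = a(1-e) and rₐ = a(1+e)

Convert to SI: a = 20 Mm = 2e+07 m.
(a) rₚ = a(1 − e) = 2e+07 · (1 − 0.25) = 2e+07 · 0.75 ≈ 1.5e+07 m = 15 Mm.
(b) rₐ = a(1 + e) = 2e+07 · (1 + 0.25) = 2e+07 · 1.25 ≈ 2.5e+07 m = 25 Mm.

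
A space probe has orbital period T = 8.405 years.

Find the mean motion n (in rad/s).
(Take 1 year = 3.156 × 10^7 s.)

Convert to SI: T = 8.405 years = 2.65262e+08 s.
n = 2π / T.
n = 2π / 2.65262e+08 s ≈ 2.369e-08 rad/s.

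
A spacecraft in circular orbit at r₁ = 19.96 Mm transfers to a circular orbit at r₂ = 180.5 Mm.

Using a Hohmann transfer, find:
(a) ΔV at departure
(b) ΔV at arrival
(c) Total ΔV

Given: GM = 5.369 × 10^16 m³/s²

Convert to SI: r₁ = 19.96 Mm = 1.996e+07 m; r₂ = 180.5 Mm = 1.805e+08 m.
Transfer semi-major axis: a_t = (r₁ + r₂)/2 = (1.996e+07 + 1.805e+08)/2 = 1.0023e+08 m.
Circular speeds: v₁ = √(GM/r₁) = 51864.1 m/s, v₂ = √(GM/r₂) = 17246.8 m/s.
Transfer speeds (vis-viva v² = GM(2/r − 1/a_t)): v₁ᵗ = 69599.5 m/s, v₂ᵗ = 7696.43 m/s.
(a) ΔV₁ = |v₁ᵗ − v₁| ≈ 1.774e+04 m/s = 17.74 km/s.
(b) ΔV₂ = |v₂ − v₂ᵗ| ≈ 9550 m/s = 9.55 km/s.
(c) ΔV_total = ΔV₁ + ΔV₂ ≈ 2.729e+04 m/s = 27.29 km/s.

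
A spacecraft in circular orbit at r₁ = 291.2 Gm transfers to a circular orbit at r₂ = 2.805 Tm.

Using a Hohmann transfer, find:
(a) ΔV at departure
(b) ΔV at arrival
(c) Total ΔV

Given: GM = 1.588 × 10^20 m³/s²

Convert to SI: r₁ = 291.2 Gm = 2.912e+11 m; r₂ = 2.805 Tm = 2.805e+12 m.
Transfer semi-major axis: a_t = (r₁ + r₂)/2 = (2.912e+11 + 2.805e+12)/2 = 1.5481e+12 m.
Circular speeds: v₁ = √(GM/r₁) = 23352.3 m/s, v₂ = √(GM/r₂) = 7524.17 m/s.
Transfer speeds (vis-viva v² = GM(2/r − 1/a_t)): v₁ᵗ = 31433.8 m/s, v₂ᵗ = 3263.28 m/s.
(a) ΔV₁ = |v₁ᵗ − v₁| ≈ 8081 m/s = 8.081 km/s.
(b) ΔV₂ = |v₂ − v₂ᵗ| ≈ 4261 m/s = 4.261 km/s.
(c) ΔV_total = ΔV₁ + ΔV₂ ≈ 1.234e+04 m/s = 12.34 km/s.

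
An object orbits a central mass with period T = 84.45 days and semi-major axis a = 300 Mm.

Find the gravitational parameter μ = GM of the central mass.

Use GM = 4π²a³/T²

Convert to SI: T = 84.45 days = 7.29648e+06 s; a = 300 Mm = 3e+08 m.
GM = 4π² · a³ / T².
GM = 4π² · (3e+08)³ / (7.29648e+06)² m³/s² ≈ 2.002e+13 m³/s² = 2.002 × 10^13 m³/s².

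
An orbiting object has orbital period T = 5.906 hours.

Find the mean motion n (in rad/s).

Convert to SI: T = 5.906 hours = 21261.6 s.
n = 2π / T.
n = 2π / 21261.6 s ≈ 0.0002955 rad/s.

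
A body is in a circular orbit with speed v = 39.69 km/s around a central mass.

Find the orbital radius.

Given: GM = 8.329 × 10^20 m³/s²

Convert to SI: v = 39.69 km/s = 39690 m/s.
For a circular orbit, v² = GM / r, so r = GM / v².
r = 8.329e+20 / (39690)² m ≈ 5.287e+11 m = 528.7 Gm.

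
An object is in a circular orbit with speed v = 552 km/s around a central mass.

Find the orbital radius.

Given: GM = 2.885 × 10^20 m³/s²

Convert to SI: v = 552 km/s = 552000 m/s.
For a circular orbit, v² = GM / r, so r = GM / v².
r = 2.885e+20 / (552000)² m ≈ 9.468e+08 m = 9.468 × 10^8 m.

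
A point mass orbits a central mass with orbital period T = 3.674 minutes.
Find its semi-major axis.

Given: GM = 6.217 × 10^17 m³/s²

Convert to SI: T = 3.674 minutes = 220.44 s.
Invert Kepler's third law: a = (GM · T² / (4π²))^(1/3).
Substituting T = 220.44 s and GM = 6.217e+17 m³/s²:
a = (6.217e+17 · (220.44)² / (4π²))^(1/3) m
a ≈ 9.147e+06 m = 9.147 Mm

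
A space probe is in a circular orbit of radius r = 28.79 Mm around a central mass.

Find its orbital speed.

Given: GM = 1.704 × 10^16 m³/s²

Convert to SI: r = 28.79 Mm = 2.879e+07 m.
For a circular orbit, gravity supplies the centripetal force, so v = √(GM / r).
v = √(1.704e+16 / 2.879e+07) m/s ≈ 2.433e+04 m/s = 24.33 km/s.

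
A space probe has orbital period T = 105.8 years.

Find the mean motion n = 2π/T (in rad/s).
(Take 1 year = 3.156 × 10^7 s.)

Convert to SI: T = 105.8 years = 3.33905e+09 s.
n = 2π / T.
n = 2π / 3.33905e+09 s ≈ 1.882e-09 rad/s.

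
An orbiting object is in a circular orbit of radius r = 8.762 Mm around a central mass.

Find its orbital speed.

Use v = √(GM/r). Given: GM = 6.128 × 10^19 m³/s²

Convert to SI: r = 8.762 Mm = 8.762e+06 m.
For a circular orbit, gravity supplies the centripetal force, so v = √(GM / r).
v = √(6.128e+19 / 8.762e+06) m/s ≈ 2.645e+06 m/s = 2645 km/s.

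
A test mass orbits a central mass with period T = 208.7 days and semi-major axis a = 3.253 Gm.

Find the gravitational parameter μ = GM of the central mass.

Convert to SI: T = 208.7 days = 1.80317e+07 s; a = 3.253 Gm = 3.253e+09 m.
GM = 4π² · a³ / T².
GM = 4π² · (3.253e+09)³ / (1.80317e+07)² m³/s² ≈ 4.18e+15 m³/s² = 4.18 × 10^15 m³/s².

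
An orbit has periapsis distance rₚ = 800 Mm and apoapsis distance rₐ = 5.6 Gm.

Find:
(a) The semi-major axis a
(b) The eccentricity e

Convert to SI: rₚ = 800 Mm = 8e+08 m; rₐ = 5.6 Gm = 5.6e+09 m.
(a) a = (rₚ + rₐ) / 2 = (8e+08 + 5.6e+09) / 2 ≈ 3.2e+09 m = 3.2 Gm.
(b) e = (rₐ − rₚ) / (rₐ + rₚ) = (5.6e+09 − 8e+08) / (5.6e+09 + 8e+08) ≈ 0.75.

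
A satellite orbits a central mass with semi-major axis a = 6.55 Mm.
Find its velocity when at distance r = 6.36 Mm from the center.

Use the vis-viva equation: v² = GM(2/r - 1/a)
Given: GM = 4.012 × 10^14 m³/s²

Convert to SI: a = 6.55 Mm = 6.55e+06 m; r = 6.36 Mm = 6.36e+06 m.
Vis-viva: v = √(GM · (2/r − 1/a)).
2/r − 1/a = 2/6.36e+06 − 1/6.55e+06 = 1.61794e-07 m⁻¹.
v = √(4.012e+14 · 1.61794e-07) m/s ≈ 8057 m/s = 8.057 km/s.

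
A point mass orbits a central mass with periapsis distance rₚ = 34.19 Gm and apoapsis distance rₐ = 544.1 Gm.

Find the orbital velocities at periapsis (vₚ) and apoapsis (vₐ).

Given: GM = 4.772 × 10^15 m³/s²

Convert to SI: rₚ = 34.19 Gm = 3.419e+10 m; rₐ = 544.1 Gm = 5.441e+11 m.
Use the vis-viva equation v² = GM(2/r − 1/a) with a = (rₚ + rₐ)/2 = (3.419e+10 + 5.441e+11)/2 = 2.89145e+11 m.
vₚ = √(GM · (2/rₚ − 1/a)) = √(4.772e+15 · (2/3.419e+10 − 1/2.89145e+11)) m/s ≈ 512.5 m/s = 512.5 m/s.
vₐ = √(GM · (2/rₐ − 1/a)) = √(4.772e+15 · (2/5.441e+11 − 1/2.89145e+11)) m/s ≈ 32.2 m/s = 32.2 m/s.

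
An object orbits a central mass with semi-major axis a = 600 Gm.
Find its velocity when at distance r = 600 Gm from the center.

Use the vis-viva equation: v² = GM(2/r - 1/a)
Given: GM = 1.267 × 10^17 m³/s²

Convert to SI: a = 600 Gm = 6e+11 m; r = 600 Gm = 6e+11 m.
Vis-viva: v = √(GM · (2/r − 1/a)).
2/r − 1/a = 2/6e+11 − 1/6e+11 = 1.66667e-12 m⁻¹.
v = √(1.267e+17 · 1.66667e-12) m/s ≈ 459.5 m/s = 459.5 m/s.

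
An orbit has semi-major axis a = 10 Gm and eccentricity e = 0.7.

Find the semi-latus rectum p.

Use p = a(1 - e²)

Convert to SI: a = 10 Gm = 1e+10 m.
p = a (1 − e²).
p = 1e+10 · (1 − (0.7)²) = 1e+10 · 0.51 ≈ 5.1e+09 m = 5.1 Gm.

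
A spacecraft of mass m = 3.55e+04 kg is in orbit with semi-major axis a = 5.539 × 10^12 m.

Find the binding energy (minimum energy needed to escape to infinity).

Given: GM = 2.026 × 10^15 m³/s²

Total orbital energy is E = −GMm/(2a); binding energy is E_bind = −E = GMm/(2a).
E_bind = 2.026e+15 · 3.55e+04 / (2 · 5.539e+12) J ≈ 6.492e+06 J = 6.492 MJ.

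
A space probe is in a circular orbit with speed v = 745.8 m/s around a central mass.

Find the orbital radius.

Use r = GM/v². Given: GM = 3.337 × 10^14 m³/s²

For a circular orbit, v² = GM / r, so r = GM / v².
r = 3.337e+14 / (745.8)² m ≈ 5.999e+08 m = 599.9 Mm.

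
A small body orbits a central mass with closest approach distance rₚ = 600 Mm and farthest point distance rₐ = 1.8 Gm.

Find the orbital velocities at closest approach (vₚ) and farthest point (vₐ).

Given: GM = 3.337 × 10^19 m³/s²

Convert to SI: rₚ = 600 Mm = 6e+08 m; rₐ = 1.8 Gm = 1.8e+09 m.
Use the vis-viva equation v² = GM(2/r − 1/a) with a = (rₚ + rₐ)/2 = (6e+08 + 1.8e+09)/2 = 1.2e+09 m.
vₚ = √(GM · (2/rₚ − 1/a)) = √(3.337e+19 · (2/6e+08 − 1/1.2e+09)) m/s ≈ 2.888e+05 m/s = 288.8 km/s.
vₐ = √(GM · (2/rₐ − 1/a)) = √(3.337e+19 · (2/1.8e+09 − 1/1.2e+09)) m/s ≈ 9.628e+04 m/s = 96.28 km/s.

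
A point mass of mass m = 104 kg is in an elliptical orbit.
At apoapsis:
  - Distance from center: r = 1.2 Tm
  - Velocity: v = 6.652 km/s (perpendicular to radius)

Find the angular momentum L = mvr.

Convert to SI: r = 1.2 Tm = 1.2e+12 m; v = 6.652 km/s = 6652 m/s.
Since v is perpendicular to r, L = m · v · r.
L = 104 · 6652 · 1.2e+12 kg·m²/s ≈ 8.302e+17 kg·m²/s.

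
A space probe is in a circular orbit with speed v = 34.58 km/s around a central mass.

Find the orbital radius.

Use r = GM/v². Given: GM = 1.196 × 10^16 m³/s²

Convert to SI: v = 34.58 km/s = 34580 m/s.
For a circular orbit, v² = GM / r, so r = GM / v².
r = 1.196e+16 / (34580)² m ≈ 1e+07 m = 10 Mm.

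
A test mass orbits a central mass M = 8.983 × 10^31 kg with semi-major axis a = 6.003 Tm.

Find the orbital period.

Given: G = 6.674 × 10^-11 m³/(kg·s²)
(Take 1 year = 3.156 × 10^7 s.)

Convert to SI: a = 6.003 Tm = 6.003e+12 m.
GM = G · M = 6.674e-11 · 8.983e+31 = 5.99525e+21 m³/s².
Kepler's third law: T = 2π √(a³ / GM).
Substituting a = 6.003e+12 m and GM = 5.99525e+21 m³/s²:
T = 2π √((6.003e+12)³ / 5.99525e+21) s
T ≈ 1.194e+09 s = 37.82 years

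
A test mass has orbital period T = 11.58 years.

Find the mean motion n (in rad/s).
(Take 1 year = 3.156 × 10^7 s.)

Convert to SI: T = 11.58 years = 3.65465e+08 s.
n = 2π / T.
n = 2π / 3.65465e+08 s ≈ 1.719e-08 rad/s.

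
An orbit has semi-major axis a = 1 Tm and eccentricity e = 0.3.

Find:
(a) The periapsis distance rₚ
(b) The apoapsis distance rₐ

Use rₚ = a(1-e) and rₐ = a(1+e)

Convert to SI: a = 1 Tm = 1e+12 m.
(a) rₚ = a(1 − e) = 1e+12 · (1 − 0.3) = 1e+12 · 0.7 ≈ 7e+11 m = 700 Gm.
(b) rₐ = a(1 + e) = 1e+12 · (1 + 0.3) = 1e+12 · 1.3 ≈ 1.3e+12 m = 1.3 Tm.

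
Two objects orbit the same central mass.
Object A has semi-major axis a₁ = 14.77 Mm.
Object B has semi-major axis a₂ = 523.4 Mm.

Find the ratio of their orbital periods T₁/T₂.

Convert to SI: a₁ = 14.77 Mm = 1.477e+07 m; a₂ = 523.4 Mm = 5.234e+08 m.
From Kepler's third law, (T₁/T₂)² = (a₁/a₂)³, so T₁/T₂ = (a₁/a₂)^(3/2).
a₁/a₂ = 1.477e+07 / 5.234e+08 = 0.0282193.
T₁/T₂ = (0.0282193)^(3/2) ≈ 0.00474.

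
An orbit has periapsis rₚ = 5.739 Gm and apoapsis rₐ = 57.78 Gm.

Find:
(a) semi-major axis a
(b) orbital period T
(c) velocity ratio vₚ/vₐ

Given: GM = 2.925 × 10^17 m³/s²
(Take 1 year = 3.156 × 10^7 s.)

Convert to SI: rₚ = 5.739 Gm = 5.739e+09 m; rₐ = 57.78 Gm = 5.778e+10 m.
(a) a = (rₚ + rₐ)/2 = (5.739e+09 + 5.778e+10)/2 ≈ 3.176e+10 m
(b) With a = (rₚ + rₐ)/2 = 3.17595e+10 m, T = 2π √(a³/GM) = 2π √((3.17595e+10)³/2.925e+17) s ≈ 6.575e+07 s
(c) Conservation of angular momentum (rₚvₚ = rₐvₐ) gives vₚ/vₐ = rₐ/rₚ = 5.778e+10/5.739e+09 ≈ 10.07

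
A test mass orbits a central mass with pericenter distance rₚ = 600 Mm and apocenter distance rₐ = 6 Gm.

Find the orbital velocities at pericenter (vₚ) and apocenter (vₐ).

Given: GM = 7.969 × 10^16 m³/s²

Convert to SI: rₚ = 600 Mm = 6e+08 m; rₐ = 6 Gm = 6e+09 m.
Use the vis-viva equation v² = GM(2/r − 1/a) with a = (rₚ + rₐ)/2 = (6e+08 + 6e+09)/2 = 3.3e+09 m.
vₚ = √(GM · (2/rₚ − 1/a)) = √(7.969e+16 · (2/6e+08 − 1/3.3e+09)) m/s ≈ 1.554e+04 m/s = 15.54 km/s.
vₐ = √(GM · (2/rₐ − 1/a)) = √(7.969e+16 · (2/6e+09 − 1/3.3e+09)) m/s ≈ 1554 m/s = 1.554 km/s.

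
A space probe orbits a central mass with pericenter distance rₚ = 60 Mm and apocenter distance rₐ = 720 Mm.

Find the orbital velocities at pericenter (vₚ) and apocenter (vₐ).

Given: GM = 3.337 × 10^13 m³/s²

Convert to SI: rₚ = 60 Mm = 6e+07 m; rₐ = 720 Mm = 7.2e+08 m.
Use the vis-viva equation v² = GM(2/r − 1/a) with a = (rₚ + rₐ)/2 = (6e+07 + 7.2e+08)/2 = 3.9e+08 m.
vₚ = √(GM · (2/rₚ − 1/a)) = √(3.337e+13 · (2/6e+07 − 1/3.9e+08)) m/s ≈ 1013 m/s = 1.013 km/s.
vₐ = √(GM · (2/rₐ − 1/a)) = √(3.337e+13 · (2/7.2e+08 − 1/3.9e+08)) m/s ≈ 84.44 m/s = 84.44 m/s.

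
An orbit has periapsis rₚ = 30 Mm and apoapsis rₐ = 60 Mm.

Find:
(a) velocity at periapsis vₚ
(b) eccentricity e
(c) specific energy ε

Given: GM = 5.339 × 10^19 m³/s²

Convert to SI: rₚ = 30 Mm = 3e+07 m; rₐ = 60 Mm = 6e+07 m.
(a) With a = (rₚ + rₐ)/2 = 4.5e+07 m, vₚ = √(GM (2/rₚ − 1/a)) = √(5.339e+19 · (2/3e+07 − 1/4.5e+07)) m/s ≈ 1.54e+06 m/s
(b) e = (rₐ − rₚ)/(rₐ + rₚ) = (6e+07 − 3e+07)/(6e+07 + 3e+07) ≈ 0.3333
(c) With a = (rₚ + rₐ)/2 = 4.5e+07 m, ε = −GM/(2a) = −5.339e+19/(2 · 4.5e+07) J/kg ≈ -5.932e+11 J/kg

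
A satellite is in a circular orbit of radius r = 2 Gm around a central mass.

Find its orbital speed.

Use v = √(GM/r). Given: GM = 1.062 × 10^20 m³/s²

Convert to SI: r = 2 Gm = 2e+09 m.
For a circular orbit, gravity supplies the centripetal force, so v = √(GM / r).
v = √(1.062e+20 / 2e+09) m/s ≈ 2.304e+05 m/s = 230.4 km/s.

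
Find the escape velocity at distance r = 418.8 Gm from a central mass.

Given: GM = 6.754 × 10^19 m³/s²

Convert to SI: r = 418.8 Gm = 4.188e+11 m.
Escape velocity comes from setting total energy to zero: ½v² − GM/r = 0 ⇒ v_esc = √(2GM / r).
v_esc = √(2 · 6.754e+19 / 4.188e+11) m/s ≈ 1.796e+04 m/s = 17.96 km/s.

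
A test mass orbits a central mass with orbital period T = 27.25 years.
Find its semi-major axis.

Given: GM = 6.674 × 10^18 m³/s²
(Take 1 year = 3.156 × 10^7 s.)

Convert to SI: T = 27.25 years = 8.6001e+08 s.
Invert Kepler's third law: a = (GM · T² / (4π²))^(1/3).
Substituting T = 8.6001e+08 s and GM = 6.674e+18 m³/s²:
a = (6.674e+18 · (8.6001e+08)² / (4π²))^(1/3) m
a ≈ 5e+11 m = 500 Gm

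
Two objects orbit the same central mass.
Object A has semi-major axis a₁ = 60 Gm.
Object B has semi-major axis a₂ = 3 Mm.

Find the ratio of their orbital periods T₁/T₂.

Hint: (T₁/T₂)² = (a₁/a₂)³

Convert to SI: a₁ = 60 Gm = 6e+10 m; a₂ = 3 Mm = 3e+06 m.
From Kepler's third law, (T₁/T₂)² = (a₁/a₂)³, so T₁/T₂ = (a₁/a₂)^(3/2).
a₁/a₂ = 6e+10 / 3e+06 = 20000.
T₁/T₂ = (20000)^(3/2) ≈ 2.828e+06.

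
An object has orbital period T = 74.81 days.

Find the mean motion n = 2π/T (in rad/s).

Convert to SI: T = 74.81 days = 6.46358e+06 s.
n = 2π / T.
n = 2π / 6.46358e+06 s ≈ 9.721e-07 rad/s.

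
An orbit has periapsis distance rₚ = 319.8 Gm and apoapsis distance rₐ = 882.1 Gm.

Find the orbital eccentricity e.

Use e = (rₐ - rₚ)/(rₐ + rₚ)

Convert to SI: rₚ = 319.8 Gm = 3.198e+11 m; rₐ = 882.1 Gm = 8.821e+11 m.
e = (rₐ − rₚ) / (rₐ + rₚ).
e = (8.821e+11 − 3.198e+11) / (8.821e+11 + 3.198e+11) = 5.623e+11 / 1.2019e+12 ≈ 0.4678.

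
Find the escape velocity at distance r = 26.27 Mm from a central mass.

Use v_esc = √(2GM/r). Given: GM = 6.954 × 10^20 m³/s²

Convert to SI: r = 26.27 Mm = 2.627e+07 m.
Escape velocity comes from setting total energy to zero: ½v² − GM/r = 0 ⇒ v_esc = √(2GM / r).
v_esc = √(2 · 6.954e+20 / 2.627e+07) m/s ≈ 7.276e+06 m/s = 7276 km/s.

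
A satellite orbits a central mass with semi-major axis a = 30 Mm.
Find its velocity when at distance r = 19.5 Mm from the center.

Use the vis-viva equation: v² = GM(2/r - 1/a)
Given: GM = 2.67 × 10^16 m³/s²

Convert to SI: a = 30 Mm = 3e+07 m; r = 19.5 Mm = 1.95e+07 m.
Vis-viva: v = √(GM · (2/r − 1/a)).
2/r − 1/a = 2/1.95e+07 − 1/3e+07 = 6.92308e-08 m⁻¹.
v = √(2.67e+16 · 6.92308e-08) m/s ≈ 4.299e+04 m/s = 42.99 km/s.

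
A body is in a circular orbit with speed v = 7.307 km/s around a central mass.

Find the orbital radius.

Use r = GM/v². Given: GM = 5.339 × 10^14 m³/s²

Convert to SI: v = 7.307 km/s = 7307 m/s.
For a circular orbit, v² = GM / r, so r = GM / v².
r = 5.339e+14 / (7307)² m ≈ 1e+07 m = 10 Mm.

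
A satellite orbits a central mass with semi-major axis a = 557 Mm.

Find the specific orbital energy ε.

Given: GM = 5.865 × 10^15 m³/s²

Convert to SI: a = 557 Mm = 5.57e+08 m.
ε = −GM / (2a).
ε = −5.865e+15 / (2 · 5.57e+08) J/kg ≈ -5.265e+06 J/kg = -5.265 MJ/kg.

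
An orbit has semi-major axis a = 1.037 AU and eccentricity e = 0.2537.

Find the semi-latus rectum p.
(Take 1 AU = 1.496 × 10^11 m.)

Convert to SI: a = 1.037 AU = 1.55135e+11 m.
p = a (1 − e²).
p = 1.55135e+11 · (1 − (0.2537)²) = 1.55135e+11 · 0.935636 ≈ 1.452e+11 m = 0.9703 AU.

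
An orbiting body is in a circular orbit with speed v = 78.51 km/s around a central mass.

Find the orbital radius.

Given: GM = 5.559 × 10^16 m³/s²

Convert to SI: v = 78.51 km/s = 78510 m/s.
For a circular orbit, v² = GM / r, so r = GM / v².
r = 5.559e+16 / (78510)² m ≈ 9.019e+06 m = 9.019 × 10^6 m.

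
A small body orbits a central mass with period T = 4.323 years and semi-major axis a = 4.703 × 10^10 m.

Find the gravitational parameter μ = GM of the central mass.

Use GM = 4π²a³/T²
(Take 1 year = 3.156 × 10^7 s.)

Convert to SI: T = 4.323 years = 1.36434e+08 s.
GM = 4π² · a³ / T².
GM = 4π² · (4.703e+10)³ / (1.36434e+08)² m³/s² ≈ 2.206e+17 m³/s² = 2.206 × 10^17 m³/s².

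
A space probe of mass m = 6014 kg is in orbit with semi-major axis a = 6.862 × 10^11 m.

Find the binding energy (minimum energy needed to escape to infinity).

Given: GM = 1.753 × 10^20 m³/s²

Total orbital energy is E = −GMm/(2a); binding energy is E_bind = −E = GMm/(2a).
E_bind = 1.753e+20 · 6014 / (2 · 6.862e+11) J ≈ 7.682e+11 J = 768.2 GJ.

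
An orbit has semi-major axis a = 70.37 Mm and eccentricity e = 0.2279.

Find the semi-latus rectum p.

Convert to SI: a = 70.37 Mm = 7.037e+07 m.
p = a (1 − e²).
p = 7.037e+07 · (1 − (0.2279)²) = 7.037e+07 · 0.948062 ≈ 6.672e+07 m = 66.72 Mm.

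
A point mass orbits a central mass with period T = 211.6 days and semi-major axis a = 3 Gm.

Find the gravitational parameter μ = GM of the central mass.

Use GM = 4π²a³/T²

Convert to SI: T = 211.6 days = 1.82822e+07 s; a = 3 Gm = 3e+09 m.
GM = 4π² · a³ / T².
GM = 4π² · (3e+09)³ / (1.82822e+07)² m³/s² ≈ 3.189e+15 m³/s² = 3.189 × 10^15 m³/s².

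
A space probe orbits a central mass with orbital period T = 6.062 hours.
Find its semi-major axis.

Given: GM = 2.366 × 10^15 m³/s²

Convert to SI: T = 6.062 hours = 21823.2 s.
Invert Kepler's third law: a = (GM · T² / (4π²))^(1/3).
Substituting T = 21823.2 s and GM = 2.366e+15 m³/s²:
a = (2.366e+15 · (21823.2)² / (4π²))^(1/3) m
a ≈ 3.056e+07 m = 30.56 Mm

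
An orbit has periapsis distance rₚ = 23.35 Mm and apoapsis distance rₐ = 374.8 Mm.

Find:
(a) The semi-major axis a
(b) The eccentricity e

Convert to SI: rₚ = 23.35 Mm = 2.335e+07 m; rₐ = 374.8 Mm = 3.748e+08 m.
(a) a = (rₚ + rₐ) / 2 = (2.335e+07 + 3.748e+08) / 2 ≈ 1.991e+08 m = 199.1 Mm.
(b) e = (rₐ − rₚ) / (rₐ + rₚ) = (3.748e+08 − 2.335e+07) / (3.748e+08 + 2.335e+07) ≈ 0.8827.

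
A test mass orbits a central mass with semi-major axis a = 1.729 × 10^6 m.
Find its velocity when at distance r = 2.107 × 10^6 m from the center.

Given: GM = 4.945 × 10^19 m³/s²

Vis-viva: v = √(GM · (2/r − 1/a)).
2/r − 1/a = 2/2.107e+06 − 1/1.729e+06 = 3.70848e-07 m⁻¹.
v = √(4.945e+19 · 3.70848e-07) m/s ≈ 4.282e+06 m/s = 4282 km/s.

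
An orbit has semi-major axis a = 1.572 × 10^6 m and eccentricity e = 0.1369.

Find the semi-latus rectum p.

p = a (1 − e²).
p = 1.572e+06 · (1 − (0.1369)²) = 1.572e+06 · 0.981258 ≈ 1.543e+06 m = 1.543 × 10^6 m.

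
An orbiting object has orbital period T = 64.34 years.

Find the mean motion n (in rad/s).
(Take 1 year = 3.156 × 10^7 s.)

Convert to SI: T = 64.34 years = 2.03057e+09 s.
n = 2π / T.
n = 2π / 2.03057e+09 s ≈ 3.094e-09 rad/s.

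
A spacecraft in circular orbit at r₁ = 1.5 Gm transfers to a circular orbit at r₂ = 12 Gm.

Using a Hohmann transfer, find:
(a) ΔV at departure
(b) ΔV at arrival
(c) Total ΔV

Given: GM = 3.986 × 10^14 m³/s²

Convert to SI: r₁ = 1.5 Gm = 1.5e+09 m; r₂ = 12 Gm = 1.2e+10 m.
Transfer semi-major axis: a_t = (r₁ + r₂)/2 = (1.5e+09 + 1.2e+10)/2 = 6.75e+09 m.
Circular speeds: v₁ = √(GM/r₁) = 515.493 m/s, v₂ = √(GM/r₂) = 182.254 m/s.
Transfer speeds (vis-viva v² = GM(2/r − 1/a_t)): v₁ᵗ = 687.324 m/s, v₂ᵗ = 85.9155 m/s.
(a) ΔV₁ = |v₁ᵗ − v₁| ≈ 171.8 m/s = 171.8 m/s.
(b) ΔV₂ = |v₂ − v₂ᵗ| ≈ 96.34 m/s = 96.34 m/s.
(c) ΔV_total = ΔV₁ + ΔV₂ ≈ 268.2 m/s = 268.2 m/s.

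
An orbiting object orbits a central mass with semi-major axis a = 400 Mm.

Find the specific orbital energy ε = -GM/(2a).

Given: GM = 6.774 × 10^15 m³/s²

Convert to SI: a = 400 Mm = 4e+08 m.
ε = −GM / (2a).
ε = −6.774e+15 / (2 · 4e+08) J/kg ≈ -8.468e+06 J/kg = -8.467 MJ/kg.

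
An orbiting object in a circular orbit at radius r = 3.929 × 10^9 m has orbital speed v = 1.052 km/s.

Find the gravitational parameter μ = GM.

Convert to SI: v = 1.052 km/s = 1052 m/s.
For a circular orbit v² = GM/r, so GM = v² · r.
GM = (1052)² · 3.929e+09 m³/s² ≈ 4.348e+15 m³/s² = 4.348 × 10^15 m³/s².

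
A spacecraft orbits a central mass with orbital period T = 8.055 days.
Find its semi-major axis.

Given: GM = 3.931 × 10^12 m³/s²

Convert to SI: T = 8.055 days = 695952 s.
Invert Kepler's third law: a = (GM · T² / (4π²))^(1/3).
Substituting T = 695952 s and GM = 3.931e+12 m³/s²:
a = (3.931e+12 · (695952)² / (4π²))^(1/3) m
a ≈ 3.64e+07 m = 3.64 × 10^7 m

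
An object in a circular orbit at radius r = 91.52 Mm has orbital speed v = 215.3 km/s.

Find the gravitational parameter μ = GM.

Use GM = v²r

Convert to SI: r = 91.52 Mm = 9.152e+07 m; v = 215.3 km/s = 215300 m/s.
For a circular orbit v² = GM/r, so GM = v² · r.
GM = (215300)² · 9.152e+07 m³/s² ≈ 4.242e+18 m³/s² = 4.242 × 10^18 m³/s².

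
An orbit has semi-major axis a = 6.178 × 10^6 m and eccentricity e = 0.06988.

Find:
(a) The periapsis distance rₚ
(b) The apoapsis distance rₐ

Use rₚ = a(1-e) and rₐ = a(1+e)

(a) rₚ = a(1 − e) = 6.178e+06 · (1 − 0.06988) = 6.178e+06 · 0.93012 ≈ 5.746e+06 m = 5.746 × 10^6 m.
(b) rₐ = a(1 + e) = 6.178e+06 · (1 + 0.06988) = 6.178e+06 · 1.06988 ≈ 6.61e+06 m = 6.61 × 10^6 m.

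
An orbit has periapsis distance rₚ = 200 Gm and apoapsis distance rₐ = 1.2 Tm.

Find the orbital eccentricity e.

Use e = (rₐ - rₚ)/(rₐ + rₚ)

Convert to SI: rₚ = 200 Gm = 2e+11 m; rₐ = 1.2 Tm = 1.2e+12 m.
e = (rₐ − rₚ) / (rₐ + rₚ).
e = (1.2e+12 − 2e+11) / (1.2e+12 + 2e+11) = 1e+12 / 1.4e+12 ≈ 0.7143.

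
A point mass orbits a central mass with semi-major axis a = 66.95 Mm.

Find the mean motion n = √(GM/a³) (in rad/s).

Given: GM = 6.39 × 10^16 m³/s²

Convert to SI: a = 66.95 Mm = 6.695e+07 m.
n = √(GM / a³).
n = √(6.39e+16 / (6.695e+07)³) rad/s ≈ 0.0004614 rad/s.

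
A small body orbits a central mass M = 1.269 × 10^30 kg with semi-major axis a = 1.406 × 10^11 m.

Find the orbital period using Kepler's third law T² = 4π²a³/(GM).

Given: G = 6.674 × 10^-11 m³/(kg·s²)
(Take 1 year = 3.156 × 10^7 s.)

GM = G · M = 6.674e-11 · 1.269e+30 = 8.46931e+19 m³/s².
Kepler's third law: T = 2π √(a³ / GM).
Substituting a = 1.406e+11 m and GM = 8.46931e+19 m³/s²:
T = 2π √((1.406e+11)³ / 8.46931e+19) s
T ≈ 3.599e+07 s = 1.141 years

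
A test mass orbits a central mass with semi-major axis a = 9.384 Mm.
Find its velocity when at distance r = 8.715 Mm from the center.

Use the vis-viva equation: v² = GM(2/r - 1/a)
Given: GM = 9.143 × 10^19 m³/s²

Convert to SI: a = 9.384 Mm = 9.384e+06 m; r = 8.715 Mm = 8.715e+06 m.
Vis-viva: v = √(GM · (2/r − 1/a)).
2/r − 1/a = 2/8.715e+06 − 1/9.384e+06 = 1.22925e-07 m⁻¹.
v = √(9.143e+19 · 1.22925e-07) m/s ≈ 3.352e+06 m/s = 3352 km/s.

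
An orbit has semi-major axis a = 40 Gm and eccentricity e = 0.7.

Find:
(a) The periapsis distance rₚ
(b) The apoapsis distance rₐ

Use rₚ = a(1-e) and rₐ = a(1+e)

Convert to SI: a = 40 Gm = 4e+10 m.
(a) rₚ = a(1 − e) = 4e+10 · (1 − 0.7) = 4e+10 · 0.3 ≈ 1.2e+10 m = 12 Gm.
(b) rₐ = a(1 + e) = 4e+10 · (1 + 0.7) = 4e+10 · 1.7 ≈ 6.8e+10 m = 68 Gm.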